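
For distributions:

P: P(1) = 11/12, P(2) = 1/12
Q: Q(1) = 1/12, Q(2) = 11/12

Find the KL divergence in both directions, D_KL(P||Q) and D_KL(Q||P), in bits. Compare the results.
D_KL(P||Q) = 2.8829 bits, D_KL(Q||P) = 2.8829 bits. The two directions give exactly the same value for this pair.

D_KL(P||Q) = Σ P(x) log₂(P(x)/Q(x))

Computing term by term:
  P(1)·log₂(P(1)/Q(1)) = (11/12)·log₂((11/12)/(1/12)) = 3.17115
  P(2)·log₂(P(2)/Q(2)) = (1/12)·log₂((1/12)/(11/12)) = -0.28829

D_KL(P||Q) = 3.17115 - 0.28829 = 2.88286 ≈ 2.8829 bits

D_KL(Q||P) = Σ Q(x) log₂(Q(x)/P(x))

Computing term by term:
  Q(1)·log₂(Q(1)/P(1)) = (1/12)·log₂((1/12)/(11/12)) = -0.28829
  Q(2)·log₂(Q(2)/P(2)) = (11/12)·log₂((11/12)/(1/12)) = 3.17115

D_KL(Q||P) = -0.28829 + 3.17115 = 2.88286 ≈ 2.8829 bits

These ARE equal here. Q is P with outcomes relabeled (Q(1) = P(2), Q(2) = P(1)) by a relabeling that is its own inverse, so the two sums contain exactly the same terms in a different order. This is a special case — KL divergence is not symmetric in general: D_KL(P||Q) ≠ D_KL(Q||P) for most P, Q.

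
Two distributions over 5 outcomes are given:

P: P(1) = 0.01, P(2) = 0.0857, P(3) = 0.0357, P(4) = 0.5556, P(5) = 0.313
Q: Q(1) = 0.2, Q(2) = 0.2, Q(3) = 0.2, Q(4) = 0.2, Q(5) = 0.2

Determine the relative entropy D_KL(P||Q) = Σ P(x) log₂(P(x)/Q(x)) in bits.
0.7845 bits

D_KL(P||Q) = Σ P(x) log₂(P(x)/Q(x))

Computing term by term:
  P(1)·log₂(P(1)/Q(1)) = 0.01·log₂(0.01/0.2) = -0.04322
  P(2)·log₂(P(2)/Q(2)) = 0.0857·log₂(0.0857/0.2) = -0.10478
  P(3)·log₂(P(3)/Q(3)) = 0.0357·log₂(0.0357/0.2) = -0.08875
  P(4)·log₂(P(4)/Q(4)) = 0.5556·log₂(0.5556/0.2) = 0.81898
  P(5)·log₂(P(5)/Q(5)) = 0.313·log₂(0.313/0.2) = 0.20225

D_KL(P||Q) = -0.04322 - 0.10478 - 0.08875 + 0.81898 + 0.20225 = 0.78448 ≈ 0.7845 bits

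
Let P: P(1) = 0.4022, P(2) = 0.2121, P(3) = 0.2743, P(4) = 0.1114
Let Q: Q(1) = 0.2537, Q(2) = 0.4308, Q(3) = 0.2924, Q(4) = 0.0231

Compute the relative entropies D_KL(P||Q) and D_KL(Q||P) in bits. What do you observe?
D_KL(P||Q) = 0.2781 bits, D_KL(Q||P) = 0.2463 bits. The two directions give different values (D_KL(P||Q) exceeds D_KL(Q||P) by 0.0318 bits): KL divergence is asymmetric.

D_KL(P||Q) = Σ P(x) log₂(P(x)/Q(x))

Computing term by term:
  P(1)·log₂(P(1)/Q(1)) = 0.4022·log₂(0.4022/0.2537) = 0.26738
  P(2)·log₂(P(2)/Q(2)) = 0.2121·log₂(0.2121/0.4308) = -0.21682
  P(3)·log₂(P(3)/Q(3)) = 0.2743·log₂(0.2743/0.2924) = -0.02529
  P(4)·log₂(P(4)/Q(4)) = 0.1114·log₂(0.1114/0.0231) = 0.25285

D_KL(P||Q) = 0.26738 - 0.21682 - 0.02529 + 0.25285 = 0.27812 ≈ 0.2781 bits

D_KL(Q||P) = Σ Q(x) log₂(Q(x)/P(x))

Computing term by term:
  Q(1)·log₂(Q(1)/P(1)) = 0.2537·log₂(0.2537/0.4022) = -0.16866
  Q(2)·log₂(Q(2)/P(2)) = 0.4308·log₂(0.4308/0.2121) = 0.44040
  Q(3)·log₂(Q(3)/P(3)) = 0.2924·log₂(0.2924/0.2743) = 0.02696
  Q(4)·log₂(Q(4)/P(4)) = 0.0231·log₂(0.0231/0.1114) = -0.05243

D_KL(Q||P) = -0.16866 + 0.44040 + 0.02696 - 0.05243 = 0.24627 ≈ 0.2463 bits

These are NOT equal (difference: 0.0318 bits). KL divergence is asymmetric: D_KL(P||Q) ≠ D_KL(Q||P) in general.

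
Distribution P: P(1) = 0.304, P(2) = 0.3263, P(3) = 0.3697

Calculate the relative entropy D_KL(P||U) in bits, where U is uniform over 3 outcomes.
0.0048 bits

U(i) = 1/3 for all i

D_KL(P||U) = Σ P(x) log₂(P(x) / (1/3))
           = Σ P(x) log₂(P(x)) + log₂(3)
           = log₂(3) - H(P)

H(P) = -Σ P(x) log₂(P(x)):
  -P(1)·log₂(P(1)) = -(0.304)·log₂(0.304) = 0.52223
  -P(2)·log₂(P(2)) = -(0.3263)·log₂(0.3263) = 0.52721
  -P(3)·log₂(P(3)) = -(0.3697)·log₂(0.3697) = 0.53073
H(P) = 0.52223 + 0.52721 + 0.53073 = 1.58017 bits

log₂(3) = 1.58496 bits

D_KL(P||U) = 1.58496 - 1.58017 = 0.00479 ≈ 0.0048 bits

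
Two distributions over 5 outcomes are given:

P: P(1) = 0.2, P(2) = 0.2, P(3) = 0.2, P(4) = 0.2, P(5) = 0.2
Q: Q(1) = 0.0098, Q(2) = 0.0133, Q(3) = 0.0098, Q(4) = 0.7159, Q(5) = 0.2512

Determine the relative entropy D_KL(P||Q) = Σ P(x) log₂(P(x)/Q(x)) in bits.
2.0888 bits

D_KL(P||Q) = Σ P(x) log₂(P(x)/Q(x))

Computing term by term:
  P(1)·log₂(P(1)/Q(1)) = 0.2·log₂(0.2/0.0098) = 0.87021
  P(2)·log₂(P(2)/Q(2)) = 0.2·log₂(0.2/0.0133) = 0.78210
  P(3)·log₂(P(3)/Q(3)) = 0.2·log₂(0.2/0.0098) = 0.87021
  P(4)·log₂(P(4)/Q(4)) = 0.2·log₂(0.2/0.7159) = -0.36795
  P(5)·log₂(P(5)/Q(5)) = 0.2·log₂(0.2/0.2512) = -0.06577

D_KL(P||Q) = 0.87021 + 0.78210 + 0.87021 - 0.36795 - 0.06577 = 2.08880 ≈ 2.0888 bits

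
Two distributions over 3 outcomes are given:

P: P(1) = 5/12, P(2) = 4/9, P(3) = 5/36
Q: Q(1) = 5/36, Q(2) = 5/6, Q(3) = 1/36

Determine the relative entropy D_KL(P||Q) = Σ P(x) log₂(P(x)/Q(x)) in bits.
0.5798 bits

D_KL(P||Q) = Σ P(x) log₂(P(x)/Q(x))

Computing term by term:
  P(1)·log₂(P(1)/Q(1)) = (5/12)·log₂((5/12)/(5/36)) = 0.66040
  P(2)·log₂(P(2)/Q(2)) = (4/9)·log₂((4/9)/(5/6)) = -0.40306
  P(3)·log₂(P(3)/Q(3)) = (5/36)·log₂((5/36)/(1/36)) = 0.32249

D_KL(P||Q) = 0.66040 - 0.40306 + 0.32249 = 0.57983 ≈ 0.5798 bits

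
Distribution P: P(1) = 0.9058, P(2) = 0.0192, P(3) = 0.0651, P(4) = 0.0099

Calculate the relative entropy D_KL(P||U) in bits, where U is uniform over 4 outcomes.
1.4387 bits

U(i) = 1/4 for all i

D_KL(P||U) = Σ P(x) log₂(P(x) / (1/4))
           = Σ P(x) log₂(P(x)) + log₂(4)
           = log₂(4) - H(P)

H(P) = -Σ P(x) log₂(P(x)):
  -P(1)·log₂(P(1)) = -(0.9058)·log₂(0.9058) = 0.12929
  -P(2)·log₂(P(2)) = -(0.0192)·log₂(0.0192) = 0.10949
  -P(3)·log₂(P(3)) = -(0.0651)·log₂(0.0651) = 0.25657
  -P(4)·log₂(P(4)) = -(0.0099)·log₂(0.0099) = 0.06592
H(P) = 0.12929 + 0.10949 + 0.25657 + 0.06592 = 0.56127 bits

log₂(4) = 2.00000 bits

D_KL(P||U) = 2.00000 - 0.56127 = 1.43873 ≈ 1.4387 bits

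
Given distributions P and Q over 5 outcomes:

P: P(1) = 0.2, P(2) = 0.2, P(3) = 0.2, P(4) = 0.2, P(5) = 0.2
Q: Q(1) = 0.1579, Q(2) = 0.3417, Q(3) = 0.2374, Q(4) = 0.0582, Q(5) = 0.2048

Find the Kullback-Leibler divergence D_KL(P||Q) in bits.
0.2135 bits

D_KL(P||Q) = Σ P(x) log₂(P(x)/Q(x))

Computing term by term:
  P(1)·log₂(P(1)/Q(1)) = 0.2·log₂(0.2/0.1579) = 0.06820
  P(2)·log₂(P(2)/Q(2)) = 0.2·log₂(0.2/0.3417) = -0.15455
  P(3)·log₂(P(3)/Q(3)) = 0.2·log₂(0.2/0.2374) = -0.04946
  P(4)·log₂(P(4)/Q(4)) = 0.2·log₂(0.2/0.0582) = 0.35618
  P(5)·log₂(P(5)/Q(5)) = 0.2·log₂(0.2/0.2048) = -0.00684

D_KL(P||Q) = 0.06820 - 0.15455 - 0.04946 + 0.35618 - 0.00684 = 0.21353 ≈ 0.2135 bits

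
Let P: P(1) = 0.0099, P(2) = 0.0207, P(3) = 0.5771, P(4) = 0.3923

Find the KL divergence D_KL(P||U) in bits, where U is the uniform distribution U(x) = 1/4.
0.8310 bits

U(i) = 1/4 for all i

D_KL(P||U) = Σ P(x) log₂(P(x) / (1/4))
           = Σ P(x) log₂(P(x)) + log₂(4)
           = log₂(4) - H(P)

H(P) = -Σ P(x) log₂(P(x)):
  -P(1)·log₂(P(1)) = -(0.0099)·log₂(0.0099) = 0.06592
  -P(2)·log₂(P(2)) = -(0.0207)·log₂(0.0207) = 0.11580
  -P(3)·log₂(P(3)) = -(0.5771)·log₂(0.5771) = 0.45770
  -P(4)·log₂(P(4)) = -(0.3923)·log₂(0.3923) = 0.52959
H(P) = 0.06592 + 0.11580 + 0.45770 + 0.52959 = 1.16901 bits

log₂(4) = 2.00000 bits

D_KL(P||U) = 2.00000 - 1.16901 = 0.83099 ≈ 0.8310 bits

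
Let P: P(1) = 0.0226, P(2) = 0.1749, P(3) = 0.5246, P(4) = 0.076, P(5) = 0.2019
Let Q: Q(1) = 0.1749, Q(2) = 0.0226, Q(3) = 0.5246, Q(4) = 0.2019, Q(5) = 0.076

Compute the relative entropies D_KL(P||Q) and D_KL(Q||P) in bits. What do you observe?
D_KL(P||Q) = 0.6271 bits, D_KL(Q||P) = 0.6271 bits. The two directions give the same value here, because Q is a self-inverse relabeling of P; in general KL divergence is asymmetric.

D_KL(P||Q) = Σ P(x) log₂(P(x)/Q(x))

Computing term by term:
  P(1)·log₂(P(1)/Q(1)) = 0.0226·log₂(0.0226/0.1749) = -0.06672
  P(2)·log₂(P(2)/Q(2)) = 0.1749·log₂(0.1749/0.0226) = 0.51633
  P(3)·log₂(P(3)/Q(3)) = 0.5246·log₂(0.5246/0.5246) = 0.00000
  P(4)·log₂(P(4)/Q(4)) = 0.076·log₂(0.076/0.2019) = -0.10713
  P(5)·log₂(P(5)/Q(5)) = 0.2019·log₂(0.2019/0.076) = 0.28459

D_KL(P||Q) = -0.06672 + 0.51633 + 0.00000 - 0.10713 + 0.28459 = 0.62707 ≈ 0.6271 bits

D_KL(Q||P) = Σ Q(x) log₂(Q(x)/P(x))

Computing term by term:
  Q(1)·log₂(Q(1)/P(1)) = 0.1749·log₂(0.1749/0.0226) = 0.51633
  Q(2)·log₂(Q(2)/P(2)) = 0.0226·log₂(0.0226/0.1749) = -0.06672
  Q(3)·log₂(Q(3)/P(3)) = 0.5246·log₂(0.5246/0.5246) = 0.00000
  Q(4)·log₂(Q(4)/P(4)) = 0.2019·log₂(0.2019/0.076) = 0.28459
  Q(5)·log₂(Q(5)/P(5)) = 0.076·log₂(0.076/0.2019) = -0.10713

D_KL(Q||P) = 0.51633 - 0.06672 + 0.00000 + 0.28459 - 0.10713 = 0.62707 ≈ 0.6271 bits

These ARE equal here. Q is P with outcomes relabeled (Q(1) = P(2), Q(2) = P(1), Q(4) = P(5), Q(5) = P(4)) by a relabeling that is its own inverse, so the two sums contain exactly the same terms in a different order. This is a special case — KL divergence is not symmetric in general: D_KL(P||Q) ≠ D_KL(Q||P) for most P, Q.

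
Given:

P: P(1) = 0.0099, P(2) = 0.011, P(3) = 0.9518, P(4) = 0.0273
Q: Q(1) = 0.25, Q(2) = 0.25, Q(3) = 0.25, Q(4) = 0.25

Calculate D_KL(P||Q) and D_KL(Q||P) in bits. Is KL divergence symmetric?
D_KL(P||Q) = 1.6529 bits, D_KL(Q||P) = 2.6077 bits. No, KL divergence is not symmetric.

D_KL(P||Q) = Σ P(x) log₂(P(x)/Q(x))

Computing term by term:
  P(1)·log₂(P(1)/Q(1)) = 0.0099·log₂(0.0099/0.25) = -0.04612
  P(2)·log₂(P(2)/Q(2)) = 0.011·log₂(0.011/0.25) = -0.04957
  P(3)·log₂(P(3)/Q(3)) = 0.9518·log₂(0.9518/0.25) = 1.83577
  P(4)·log₂(P(4)/Q(4)) = 0.0273·log₂(0.0273/0.25) = -0.08722

D_KL(P||Q) = -0.04612 - 0.04957 + 1.83577 - 0.08722 = 1.65286 ≈ 1.6529 bits

D_KL(Q||P) = Σ Q(x) log₂(Q(x)/P(x))

Computing term by term:
  Q(1)·log₂(Q(1)/P(1)) = 0.25·log₂(0.25/0.0099) = 1.16459
  Q(2)·log₂(Q(2)/P(2)) = 0.25·log₂(0.25/0.011) = 1.12659
  Q(3)·log₂(Q(3)/P(3)) = 0.25·log₂(0.25/0.9518) = -0.48218
  Q(4)·log₂(Q(4)/P(4)) = 0.25·log₂(0.25/0.0273) = 0.79874

D_KL(Q||P) = 1.16459 + 1.12659 - 0.48218 + 0.79874 = 2.60774 ≈ 2.6077 bits

These are NOT equal (difference: 0.9548 bits). KL divergence is asymmetric: D_KL(P||Q) ≠ D_KL(Q||P) in general.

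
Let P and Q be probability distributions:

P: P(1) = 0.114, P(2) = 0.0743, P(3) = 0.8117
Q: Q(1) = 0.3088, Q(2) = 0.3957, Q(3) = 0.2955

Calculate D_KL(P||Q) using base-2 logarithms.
0.8401 bits

D_KL(P||Q) = Σ P(x) log₂(P(x)/Q(x))

Computing term by term:
  P(1)·log₂(P(1)/Q(1)) = 0.114·log₂(0.114/0.3088) = -0.16389
  P(2)·log₂(P(2)/Q(2)) = 0.0743·log₂(0.0743/0.3957) = -0.17928
  P(3)·log₂(P(3)/Q(3)) = 0.8117·log₂(0.8117/0.2955) = 1.18329

D_KL(P||Q) = -0.16389 - 0.17928 + 1.18329 = 0.84012 ≈ 0.8401 bits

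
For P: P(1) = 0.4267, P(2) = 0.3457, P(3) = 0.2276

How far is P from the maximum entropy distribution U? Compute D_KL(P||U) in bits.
0.0449 bits

U(i) = 1/3 for all i

D_KL(P||U) = Σ P(x) log₂(P(x) / (1/3))
           = Σ P(x) log₂(P(x)) + log₂(3)
           = log₂(3) - H(P)

H(P) = -Σ P(x) log₂(P(x)):
  -P(1)·log₂(P(1)) = -(0.4267)·log₂(0.4267) = 0.52429
  -P(2)·log₂(P(2)) = -(0.3457)·log₂(0.3457) = 0.52975
  -P(3)·log₂(P(3)) = -(0.2276)·log₂(0.2276) = 0.48602
H(P) = 0.52429 + 0.52975 + 0.48602 = 1.54006 bits

log₂(3) = 1.58496 bits

D_KL(P||U) = 1.58496 - 1.54006 = 0.04490 ≈ 0.0449 bits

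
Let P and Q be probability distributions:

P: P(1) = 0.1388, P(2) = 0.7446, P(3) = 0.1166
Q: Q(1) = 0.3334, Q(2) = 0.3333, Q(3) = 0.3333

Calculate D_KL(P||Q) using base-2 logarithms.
0.5113 bits

D_KL(P||Q) = Σ P(x) log₂(P(x)/Q(x))

Computing term by term:
  P(1)·log₂(P(1)/Q(1)) = 0.1388·log₂(0.1388/0.3334) = -0.17548
  P(2)·log₂(P(2)/Q(2)) = 0.7446·log₂(0.7446/0.3333) = 0.86347
  P(3)·log₂(P(3)/Q(3)) = 0.1166·log₂(0.1166/0.3333) = -0.17668

D_KL(P||Q) = -0.17548 + 0.86347 - 0.17668 = 0.51131 ≈ 0.5113 bits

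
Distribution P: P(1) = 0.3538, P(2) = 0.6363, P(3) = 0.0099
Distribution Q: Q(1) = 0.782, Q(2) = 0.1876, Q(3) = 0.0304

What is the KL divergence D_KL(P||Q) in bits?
0.7003 bits

D_KL(P||Q) = Σ P(x) log₂(P(x)/Q(x))

Computing term by term:
  P(1)·log₂(P(1)/Q(1)) = 0.3538·log₂(0.3538/0.782) = -0.40483
  P(2)·log₂(P(2)/Q(2)) = 0.6363·log₂(0.6363/0.1876) = 1.12119
  P(3)·log₂(P(3)/Q(3)) = 0.0099·log₂(0.0099/0.0304) = -0.01602

D_KL(P||Q) = -0.40483 + 1.12119 - 0.01602 = 0.70034 ≈ 0.7003 bits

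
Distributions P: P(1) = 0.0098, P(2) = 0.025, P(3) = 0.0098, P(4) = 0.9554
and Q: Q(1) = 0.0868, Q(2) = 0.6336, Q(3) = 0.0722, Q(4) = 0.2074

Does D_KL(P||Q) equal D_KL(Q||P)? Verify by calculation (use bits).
D_KL(P||Q) = 1.9297 bits, D_KL(Q||P) = 2.9790 bits. No — D_KL(P||Q) ≠ D_KL(Q||P) for this pair.

D_KL(P||Q) = Σ P(x) log₂(P(x)/Q(x))

Computing term by term:
  P(1)·log₂(P(1)/Q(1)) = 0.0098·log₂(0.0098/0.0868) = -0.03084
  P(2)·log₂(P(2)/Q(2)) = 0.025·log₂(0.025/0.6336) = -0.11659
  P(3)·log₂(P(3)/Q(3)) = 0.0098·log₂(0.0098/0.0722) = -0.02824
  P(4)·log₂(P(4)/Q(4)) = 0.9554·log₂(0.9554/0.2074) = 2.10540

D_KL(P||Q) = -0.03084 - 0.11659 - 0.02824 + 2.10540 = 1.92973 ≈ 1.9297 bits

D_KL(Q||P) = Σ Q(x) log₂(Q(x)/P(x))

Computing term by term:
  Q(1)·log₂(Q(1)/P(1)) = 0.0868·log₂(0.0868/0.0098) = 0.27315
  Q(2)·log₂(Q(2)/P(2)) = 0.6336·log₂(0.6336/0.025) = 2.95484
  Q(3)·log₂(Q(3)/P(3)) = 0.0722·log₂(0.0722/0.0098) = 0.20802
  Q(4)·log₂(Q(4)/P(4)) = 0.2074·log₂(0.2074/0.9554) = -0.45705

D_KL(Q||P) = 0.27315 + 2.95484 + 0.20802 - 0.45705 = 2.97896 ≈ 2.9790 bits

These are NOT equal (difference: 1.0493 bits). KL divergence is asymmetric: D_KL(P||Q) ≠ D_KL(Q||P) in general.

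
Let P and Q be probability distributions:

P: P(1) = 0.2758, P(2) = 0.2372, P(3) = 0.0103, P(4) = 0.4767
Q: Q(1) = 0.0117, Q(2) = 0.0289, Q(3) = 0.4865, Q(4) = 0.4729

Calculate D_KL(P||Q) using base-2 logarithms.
1.9260 bits

D_KL(P||Q) = Σ P(x) log₂(P(x)/Q(x))

Computing term by term:
  P(1)·log₂(P(1)/Q(1)) = 0.2758·log₂(0.2758/0.0117) = 1.25738
  P(2)·log₂(P(2)/Q(2)) = 0.2372·log₂(0.2372/0.0289) = 0.72037
  P(3)·log₂(P(3)/Q(3)) = 0.0103·log₂(0.0103/0.4865) = -0.05729
  P(4)·log₂(P(4)/Q(4)) = 0.4767·log₂(0.4767/0.4729) = 0.00550

D_KL(P||Q) = 1.25738 + 0.72037 - 0.05729 + 0.00550 = 1.92596 ≈ 1.9260 bits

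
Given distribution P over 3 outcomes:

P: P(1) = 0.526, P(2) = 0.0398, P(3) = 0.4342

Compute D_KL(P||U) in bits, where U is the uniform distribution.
0.3897 bits

U(i) = 1/3 for all i

D_KL(P||U) = Σ P(x) log₂(P(x) / (1/3))
           = Σ P(x) log₂(P(x)) + log₂(3)
           = log₂(3) - H(P)

H(P) = -Σ P(x) log₂(P(x)):
  -P(1)·log₂(P(1)) = -(0.526)·log₂(0.526) = 0.48753
  -P(2)·log₂(P(2)) = -(0.0398)·log₂(0.0398) = 0.18511
  -P(3)·log₂(P(3)) = -(0.4342)·log₂(0.4342) = 0.52259
H(P) = 0.48753 + 0.18511 + 0.52259 = 1.19523 bits

log₂(3) = 1.58496 bits

D_KL(P||U) = 1.58496 - 1.19523 = 0.38973 ≈ 0.3897 bits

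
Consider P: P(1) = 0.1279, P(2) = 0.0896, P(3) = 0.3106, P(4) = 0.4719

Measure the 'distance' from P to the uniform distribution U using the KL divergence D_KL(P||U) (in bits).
0.2735 bits

U(i) = 1/4 for all i

D_KL(P||U) = Σ P(x) log₂(P(x) / (1/4))
           = Σ P(x) log₂(P(x)) + log₂(4)
           = log₂(4) - H(P)

H(P) = -Σ P(x) log₂(P(x)):
  -P(1)·log₂(P(1)) = -(0.1279)·log₂(0.1279) = 0.37947
  -P(2)·log₂(P(2)) = -(0.0896)·log₂(0.0896) = 0.31184
  -P(3)·log₂(P(3)) = -(0.3106)·log₂(0.3106) = 0.52394
  -P(4)·log₂(P(4)) = -(0.4719)·log₂(0.4719) = 0.51128
H(P) = 0.37947 + 0.31184 + 0.52394 + 0.51128 = 1.72653 bits

log₂(4) = 2.00000 bits

D_KL(P||U) = 2.00000 - 1.72653 = 0.27347 ≈ 0.2735 bits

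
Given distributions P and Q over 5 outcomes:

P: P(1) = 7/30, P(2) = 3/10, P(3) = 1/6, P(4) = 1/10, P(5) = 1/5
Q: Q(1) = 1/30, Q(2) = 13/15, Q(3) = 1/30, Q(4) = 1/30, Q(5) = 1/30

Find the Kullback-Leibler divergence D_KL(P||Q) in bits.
1.2584 bits

D_KL(P||Q) = Σ P(x) log₂(P(x)/Q(x))

Computing term by term:
  P(1)·log₂(P(1)/Q(1)) = (7/30)·log₂((7/30)/(1/30)) = 0.65505
  P(2)·log₂(P(2)/Q(2)) = (3/10)·log₂((3/10)/(13/15)) = -0.45915
  P(3)·log₂(P(3)/Q(3)) = (1/6)·log₂((1/6)/(1/30)) = 0.38699
  P(4)·log₂(P(4)/Q(4)) = (1/10)·log₂((1/10)/(1/30)) = 0.15850
  P(5)·log₂(P(5)/Q(5)) = (1/5)·log₂((1/5)/(1/30)) = 0.51699

D_KL(P||Q) = 0.65505 - 0.45915 + 0.38699 + 0.15850 + 0.51699 = 1.25838 ≈ 1.2584 bits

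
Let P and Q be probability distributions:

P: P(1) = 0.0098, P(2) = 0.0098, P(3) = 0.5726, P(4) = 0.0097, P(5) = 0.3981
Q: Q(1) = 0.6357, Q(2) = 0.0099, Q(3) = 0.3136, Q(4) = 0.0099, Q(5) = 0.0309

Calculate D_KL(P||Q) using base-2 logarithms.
1.9059 bits

D_KL(P||Q) = Σ P(x) log₂(P(x)/Q(x))

Computing term by term:
  P(1)·log₂(P(1)/Q(1)) = 0.0098·log₂(0.0098/0.6357) = -0.05899
  P(2)·log₂(P(2)/Q(2)) = 0.0098·log₂(0.0098/0.0099) = -0.00014
  P(3)·log₂(P(3)/Q(3)) = 0.5726·log₂(0.5726/0.3136) = 0.49736
  P(4)·log₂(P(4)/Q(4)) = 0.0097·log₂(0.0097/0.0099) = -0.00029
  P(5)·log₂(P(5)/Q(5)) = 0.3981·log₂(0.3981/0.0309) = 1.46797

D_KL(P||Q) = -0.05899 - 0.00014 + 0.49736 - 0.00029 + 1.46797 = 1.90591 ≈ 1.9059 bits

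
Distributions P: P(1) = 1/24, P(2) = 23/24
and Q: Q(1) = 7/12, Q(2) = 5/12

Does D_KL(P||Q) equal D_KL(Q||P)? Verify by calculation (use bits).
D_KL(P||Q) = 0.9929 bits, D_KL(Q||P) = 1.7203 bits. No — D_KL(P||Q) ≠ D_KL(Q||P) for this pair.

D_KL(P||Q) = Σ P(x) log₂(P(x)/Q(x))

Computing term by term:
  P(1)·log₂(P(1)/Q(1)) = (1/24)·log₂((1/24)/(7/12)) = -0.15864
  P(2)·log₂(P(2)/Q(2)) = (23/24)·log₂((23/24)/(5/12)) = 1.15157

D_KL(P||Q) = -0.15864 + 1.15157 = 0.99293 ≈ 0.9929 bits

D_KL(Q||P) = Σ Q(x) log₂(Q(x)/P(x))

Computing term by term:
  Q(1)·log₂(Q(1)/P(1)) = (7/12)·log₂((7/12)/(1/24)) = 2.22096
  Q(2)·log₂(Q(2)/P(2)) = (5/12)·log₂((5/12)/(23/24)) = -0.50068

D_KL(Q||P) = 2.22096 - 0.50068 = 1.72028 ≈ 1.7203 bits

These are NOT equal (difference: 0.7274 bits). KL divergence is asymmetric: D_KL(P||Q) ≠ D_KL(Q||P) in general.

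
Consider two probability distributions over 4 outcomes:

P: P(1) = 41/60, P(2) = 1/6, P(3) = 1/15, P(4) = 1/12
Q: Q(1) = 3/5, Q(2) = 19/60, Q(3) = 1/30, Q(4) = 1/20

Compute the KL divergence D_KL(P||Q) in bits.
0.1020 bits

D_KL(P||Q) = Σ P(x) log₂(P(x)/Q(x))

Computing term by term:
  P(1)·log₂(P(1)/Q(1)) = (41/60)·log₂((41/60)/(3/5)) = 0.12821
  P(2)·log₂(P(2)/Q(2)) = (1/6)·log₂((1/6)/(19/60)) = -0.15433
  P(3)·log₂(P(3)/Q(3)) = (1/15)·log₂((1/15)/(1/30)) = 0.06667
  P(4)·log₂(P(4)/Q(4)) = (1/12)·log₂((1/12)/(1/20)) = 0.06141

D_KL(P||Q) = 0.12821 - 0.15433 + 0.06667 + 0.06141 = 0.10196 ≈ 0.1020 bits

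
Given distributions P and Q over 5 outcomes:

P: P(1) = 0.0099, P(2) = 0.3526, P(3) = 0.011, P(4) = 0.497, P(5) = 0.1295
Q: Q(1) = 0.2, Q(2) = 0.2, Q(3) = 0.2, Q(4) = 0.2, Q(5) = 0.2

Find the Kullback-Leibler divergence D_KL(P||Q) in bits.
0.7710 bits

D_KL(P||Q) = Σ P(x) log₂(P(x)/Q(x))

Computing term by term:
  P(1)·log₂(P(1)/Q(1)) = 0.0099·log₂(0.0099/0.2) = -0.04293
  P(2)·log₂(P(2)/Q(2)) = 0.3526·log₂(0.3526/0.2) = 0.28844
  P(3)·log₂(P(3)/Q(3)) = 0.011·log₂(0.011/0.2) = -0.04603
  P(4)·log₂(P(4)/Q(4)) = 0.497·log₂(0.497/0.2) = 0.65268
  P(5)·log₂(P(5)/Q(5)) = 0.1295·log₂(0.1295/0.2) = -0.08120

D_KL(P||Q) = -0.04293 + 0.28844 - 0.04603 + 0.65268 - 0.08120 = 0.77096 ≈ 0.7710 bits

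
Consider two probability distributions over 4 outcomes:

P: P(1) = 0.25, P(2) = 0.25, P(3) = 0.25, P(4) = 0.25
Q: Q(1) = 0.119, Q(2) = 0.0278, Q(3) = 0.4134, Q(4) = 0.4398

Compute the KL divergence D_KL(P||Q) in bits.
0.6748 bits

D_KL(P||Q) = Σ P(x) log₂(P(x)/Q(x))

Computing term by term:
  P(1)·log₂(P(1)/Q(1)) = 0.25·log₂(0.25/0.119) = 0.26774
  P(2)·log₂(P(2)/Q(2)) = 0.25·log₂(0.25/0.0278) = 0.79219
  P(3)·log₂(P(3)/Q(3)) = 0.25·log₂(0.25/0.4134) = -0.18140
  P(4)·log₂(P(4)/Q(4)) = 0.25·log₂(0.25/0.4398) = -0.20373

D_KL(P||Q) = 0.26774 + 0.79219 - 0.18140 - 0.20373 = 0.67480 ≈ 0.6748 bits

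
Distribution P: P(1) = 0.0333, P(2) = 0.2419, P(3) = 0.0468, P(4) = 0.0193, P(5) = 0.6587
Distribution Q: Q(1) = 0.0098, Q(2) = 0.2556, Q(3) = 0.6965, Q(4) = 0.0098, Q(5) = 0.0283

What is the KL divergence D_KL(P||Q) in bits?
2.8671 bits

D_KL(P||Q) = Σ P(x) log₂(P(x)/Q(x))

Computing term by term:
  P(1)·log₂(P(1)/Q(1)) = 0.0333·log₂(0.0333/0.0098) = 0.05876
  P(2)·log₂(P(2)/Q(2)) = 0.2419·log₂(0.2419/0.2556) = -0.01923
  P(3)·log₂(P(3)/Q(3)) = 0.0468·log₂(0.0468/0.6965) = -0.18231
  P(4)·log₂(P(4)/Q(4)) = 0.0193·log₂(0.0193/0.0098) = 0.01887
  P(5)·log₂(P(5)/Q(5)) = 0.6587·log₂(0.6587/0.0283) = 2.99099

D_KL(P||Q) = 0.05876 - 0.01923 - 0.18231 + 0.01887 + 2.99099 = 2.86708 ≈ 2.8671 bits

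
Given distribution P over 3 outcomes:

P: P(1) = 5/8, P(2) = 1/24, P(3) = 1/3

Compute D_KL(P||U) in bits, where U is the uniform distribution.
0.4418 bits

U(i) = 1/3 for all i

D_KL(P||U) = Σ P(x) log₂(P(x) / (1/3))
           = Σ P(x) log₂(P(x)) + log₂(3)
           = log₂(3) - H(P)

H(P) = -Σ P(x) log₂(P(x)):
  -P(1)·log₂(P(1)) = -(5/8)·log₂(5/8) = 0.42379
  -P(2)·log₂(P(2)) = -(1/24)·log₂(1/24) = 0.19104
  -P(3)·log₂(P(3)) = -(1/3)·log₂(1/3) = 0.52832
H(P) = 0.42379 + 0.19104 + 0.52832 = 1.14315 bits

log₂(3) = 1.58496 bits

D_KL(P||U) = 1.58496 - 1.14315 = 0.44181 ≈ 0.4418 bits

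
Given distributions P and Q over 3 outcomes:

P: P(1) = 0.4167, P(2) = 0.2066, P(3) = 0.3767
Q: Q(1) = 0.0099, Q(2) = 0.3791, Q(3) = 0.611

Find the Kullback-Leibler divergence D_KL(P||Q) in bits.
1.8045 bits

D_KL(P||Q) = Σ P(x) log₂(P(x)/Q(x))

Computing term by term:
  P(1)·log₂(P(1)/Q(1)) = 0.4167·log₂(0.4167/0.0099) = 2.24828
  P(2)·log₂(P(2)/Q(2)) = 0.2066·log₂(0.2066/0.3791) = -0.18093
  P(3)·log₂(P(3)/Q(3)) = 0.3767·log₂(0.3767/0.611) = -0.26284

D_KL(P||Q) = 2.24828 - 0.18093 - 0.26284 = 1.80451 ≈ 1.8045 bits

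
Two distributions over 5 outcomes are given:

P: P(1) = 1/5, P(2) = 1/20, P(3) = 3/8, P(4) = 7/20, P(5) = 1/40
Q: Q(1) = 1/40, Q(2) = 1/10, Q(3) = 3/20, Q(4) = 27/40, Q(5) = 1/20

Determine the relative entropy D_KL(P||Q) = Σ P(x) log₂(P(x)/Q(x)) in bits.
0.6891 bits

D_KL(P||Q) = Σ P(x) log₂(P(x)/Q(x))

Computing term by term:
  P(1)·log₂(P(1)/Q(1)) = (1/5)·log₂((1/5)/(1/40)) = 0.60000
  P(2)·log₂(P(2)/Q(2)) = (1/20)·log₂((1/20)/(1/10)) = -0.05000
  P(3)·log₂(P(3)/Q(3)) = (3/8)·log₂((3/8)/(3/20)) = 0.49572
  P(4)·log₂(P(4)/Q(4)) = (7/20)·log₂((7/20)/(27/40)) = -0.33164
  P(5)·log₂(P(5)/Q(5)) = (1/40)·log₂((1/40)/(1/20)) = -0.02500

D_KL(P||Q) = 0.60000 - 0.05000 + 0.49572 - 0.33164 - 0.02500 = 0.68908 ≈ 0.6891 bits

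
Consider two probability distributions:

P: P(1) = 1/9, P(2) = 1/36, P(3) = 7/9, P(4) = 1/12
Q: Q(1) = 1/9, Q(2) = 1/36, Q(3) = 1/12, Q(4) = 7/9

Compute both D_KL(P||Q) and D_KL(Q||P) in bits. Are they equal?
D_KL(P||Q) = 2.2378 bits, D_KL(Q||P) = 2.2378 bits. Yes, in this case they are equal (although KL divergence is not symmetric in general).

D_KL(P||Q) = Σ P(x) log₂(P(x)/Q(x))

Computing term by term:
  P(1)·log₂(P(1)/Q(1)) = (1/9)·log₂((1/9)/(1/9)) = 0.00000
  P(2)·log₂(P(2)/Q(2)) = (1/36)·log₂((1/36)/(1/36)) = 0.00000
  P(3)·log₂(P(3)/Q(3)) = (7/9)·log₂((7/9)/(1/12)) = 2.50631
  P(4)·log₂(P(4)/Q(4)) = (1/12)·log₂((1/12)/(7/9)) = -0.26853

D_KL(P||Q) = 0.00000 + 0.00000 + 2.50631 - 0.26853 = 2.23778 ≈ 2.2378 bits

D_KL(Q||P) = Σ Q(x) log₂(Q(x)/P(x))

Computing term by term:
  Q(1)·log₂(Q(1)/P(1)) = (1/9)·log₂((1/9)/(1/9)) = 0.00000
  Q(2)·log₂(Q(2)/P(2)) = (1/36)·log₂((1/36)/(1/36)) = 0.00000
  Q(3)·log₂(Q(3)/P(3)) = (1/12)·log₂((1/12)/(7/9)) = -0.26853
  Q(4)·log₂(Q(4)/P(4)) = (7/9)·log₂((7/9)/(1/12)) = 2.50631

D_KL(Q||P) = 0.00000 + 0.00000 - 0.26853 + 2.50631 = 2.23778 ≈ 2.2378 bits

These ARE equal here. Q is P with outcomes relabeled (Q(3) = P(4), Q(4) = P(3)) by a relabeling that is its own inverse, so the two sums contain exactly the same terms in a different order. This is a special case — KL divergence is not symmetric in general: D_KL(P||Q) ≠ D_KL(Q||P) for most P, Q.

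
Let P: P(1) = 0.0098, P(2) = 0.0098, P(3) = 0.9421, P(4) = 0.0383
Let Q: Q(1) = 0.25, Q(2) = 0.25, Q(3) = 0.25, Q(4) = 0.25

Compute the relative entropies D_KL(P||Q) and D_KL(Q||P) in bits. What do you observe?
D_KL(P||Q) = 1.6079 bits, D_KL(Q||P) = 2.5346 bits. The two directions give different values (D_KL(Q||P) exceeds D_KL(P||Q) by 0.9267 bits): KL divergence is asymmetric.

D_KL(P||Q) = Σ P(x) log₂(P(x)/Q(x))

Computing term by term:
  P(1)·log₂(P(1)/Q(1)) = 0.0098·log₂(0.0098/0.25) = -0.04580
  P(2)·log₂(P(2)/Q(2)) = 0.0098·log₂(0.0098/0.25) = -0.04580
  P(3)·log₂(P(3)/Q(3)) = 0.9421·log₂(0.9421/0.25) = 1.80313
  P(4)·log₂(P(4)/Q(4)) = 0.0383·log₂(0.0383/0.25) = -0.10366

D_KL(P||Q) = -0.04580 - 0.04580 + 1.80313 - 0.10366 = 1.60787 ≈ 1.6079 bits

D_KL(Q||P) = Σ Q(x) log₂(Q(x)/P(x))

Computing term by term:
  Q(1)·log₂(Q(1)/P(1)) = 0.25·log₂(0.25/0.0098) = 1.16825
  Q(2)·log₂(Q(2)/P(2)) = 0.25·log₂(0.25/0.0098) = 1.16825
  Q(3)·log₂(Q(3)/P(3)) = 0.25·log₂(0.25/0.9421) = -0.47849
  Q(4)·log₂(Q(4)/P(4)) = 0.25·log₂(0.25/0.0383) = 0.67663

D_KL(Q||P) = 1.16825 + 1.16825 - 0.47849 + 0.67663 = 2.53464 ≈ 2.5346 bits

These are NOT equal (difference: 0.9267 bits). KL divergence is asymmetric: D_KL(P||Q) ≠ D_KL(Q||P) in general.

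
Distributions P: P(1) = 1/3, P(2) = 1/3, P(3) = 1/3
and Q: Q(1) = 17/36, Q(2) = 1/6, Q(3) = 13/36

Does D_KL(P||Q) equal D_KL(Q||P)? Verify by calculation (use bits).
D_KL(P||Q) = 0.1273 bits, D_KL(Q||P) = 0.1123 bits. No — D_KL(P||Q) ≠ D_KL(Q||P) for this pair.

D_KL(P||Q) = Σ P(x) log₂(P(x)/Q(x))

Computing term by term:
  P(1)·log₂(P(1)/Q(1)) = (1/3)·log₂((1/3)/(17/36)) = -0.16750
  P(2)·log₂(P(2)/Q(2)) = (1/3)·log₂((1/3)/(1/6)) = 0.33333
  P(3)·log₂(P(3)/Q(3)) = (1/3)·log₂((1/3)/(13/36)) = -0.03849

D_KL(P||Q) = -0.16750 + 0.33333 - 0.03849 = 0.12734 ≈ 0.1273 bits

D_KL(Q||P) = Σ Q(x) log₂(Q(x)/P(x))

Computing term by term:
  Q(1)·log₂(Q(1)/P(1)) = (17/36)·log₂((17/36)/(1/3)) = 0.23729
  Q(2)·log₂(Q(2)/P(2)) = (1/6)·log₂((1/6)/(1/3)) = -0.16667
  Q(3)·log₂(Q(3)/P(3)) = (13/36)·log₂((13/36)/(1/3)) = 0.04170

D_KL(Q||P) = 0.23729 - 0.16667 + 0.04170 = 0.11232 ≈ 0.1123 bits

These are NOT equal (difference: 0.0150 bits). KL divergence is asymmetric: D_KL(P||Q) ≠ D_KL(Q||P) in general.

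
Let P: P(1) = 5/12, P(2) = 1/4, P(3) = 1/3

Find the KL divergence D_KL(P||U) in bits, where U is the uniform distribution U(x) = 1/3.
0.0304 bits

U(i) = 1/3 for all i

D_KL(P||U) = Σ P(x) log₂(P(x) / (1/3))
           = Σ P(x) log₂(P(x)) + log₂(3)
           = log₂(3) - H(P)

H(P) = -Σ P(x) log₂(P(x)):
  -P(1)·log₂(P(1)) = -(5/12)·log₂(5/12) = 0.52626
  -P(2)·log₂(P(2)) = -(1/4)·log₂(1/4) = 0.50000
  -P(3)·log₂(P(3)) = -(1/3)·log₂(1/3) = 0.52832
H(P) = 0.52626 + 0.50000 + 0.52832 = 1.55458 bits

log₂(3) = 1.58496 bits

D_KL(P||U) = 1.58496 - 1.55458 = 0.03038 ≈ 0.0304 bits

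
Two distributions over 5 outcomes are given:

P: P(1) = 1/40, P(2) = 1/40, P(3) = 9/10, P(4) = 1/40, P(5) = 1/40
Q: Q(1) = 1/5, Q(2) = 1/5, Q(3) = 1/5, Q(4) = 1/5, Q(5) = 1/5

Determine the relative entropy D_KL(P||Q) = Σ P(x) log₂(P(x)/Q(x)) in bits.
1.6529 bits

D_KL(P||Q) = Σ P(x) log₂(P(x)/Q(x))

Computing term by term:
  P(1)·log₂(P(1)/Q(1)) = (1/40)·log₂((1/40)/(1/5)) = -0.07500
  P(2)·log₂(P(2)/Q(2)) = (1/40)·log₂((1/40)/(1/5)) = -0.07500
  P(3)·log₂(P(3)/Q(3)) = (9/10)·log₂((9/10)/(1/5)) = 1.95293
  P(4)·log₂(P(4)/Q(4)) = (1/40)·log₂((1/40)/(1/5)) = -0.07500
  P(5)·log₂(P(5)/Q(5)) = (1/40)·log₂((1/40)/(1/5)) = -0.07500

D_KL(P||Q) = -0.07500 - 0.07500 + 1.95293 - 0.07500 - 0.07500 = 1.65293 ≈ 1.6529 bits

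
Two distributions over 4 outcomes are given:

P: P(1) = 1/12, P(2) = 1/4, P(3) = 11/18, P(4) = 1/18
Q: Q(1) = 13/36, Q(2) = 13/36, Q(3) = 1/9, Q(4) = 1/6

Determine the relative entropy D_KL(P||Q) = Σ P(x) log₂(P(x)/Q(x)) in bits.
1.1060 bits

D_KL(P||Q) = Σ P(x) log₂(P(x)/Q(x))

Computing term by term:
  P(1)·log₂(P(1)/Q(1)) = (1/12)·log₂((1/12)/(13/36)) = -0.17629
  P(2)·log₂(P(2)/Q(2)) = (1/4)·log₂((1/4)/(13/36)) = -0.13263
  P(3)·log₂(P(3)/Q(3)) = (11/18)·log₂((11/18)/(1/9)) = 1.50299
  P(4)·log₂(P(4)/Q(4)) = (1/18)·log₂((1/18)/(1/6)) = -0.08805

D_KL(P||Q) = -0.17629 - 0.13263 + 1.50299 - 0.08805 = 1.10602 ≈ 1.1060 bits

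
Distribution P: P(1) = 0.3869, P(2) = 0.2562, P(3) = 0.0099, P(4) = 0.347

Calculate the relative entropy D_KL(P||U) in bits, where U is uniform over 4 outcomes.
0.3708 bits

U(i) = 1/4 for all i

D_KL(P||U) = Σ P(x) log₂(P(x) / (1/4))
           = Σ P(x) log₂(P(x)) + log₂(4)
           = log₂(4) - H(P)

H(P) = -Σ P(x) log₂(P(x)):
  -P(1)·log₂(P(1)) = -(0.3869)·log₂(0.3869) = 0.53004
  -P(2)·log₂(P(2)) = -(0.2562)·log₂(0.2562) = 0.50335
  -P(3)·log₂(P(3)) = -(0.0099)·log₂(0.0099) = 0.06592
  -P(4)·log₂(P(4)) = -(0.347)·log₂(0.347) = 0.52987
H(P) = 0.53004 + 0.50335 + 0.06592 + 0.52987 = 1.62918 bits

log₂(4) = 2.00000 bits

D_KL(P||U) = 2.00000 - 1.62918 = 0.37082 ≈ 0.3708 bits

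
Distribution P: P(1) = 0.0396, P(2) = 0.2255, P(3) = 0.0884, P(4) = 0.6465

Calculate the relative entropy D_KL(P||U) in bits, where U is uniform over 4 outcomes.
0.6148 bits

U(i) = 1/4 for all i

D_KL(P||U) = Σ P(x) log₂(P(x) / (1/4))
           = Σ P(x) log₂(P(x)) + log₂(4)
           = log₂(4) - H(P)

H(P) = -Σ P(x) log₂(P(x)):
  -P(1)·log₂(P(1)) = -(0.0396)·log₂(0.0396) = 0.18447
  -P(2)·log₂(P(2)) = -(0.2255)·log₂(0.2255) = 0.48455
  -P(3)·log₂(P(3)) = -(0.0884)·log₂(0.0884) = 0.30938
  -P(4)·log₂(P(4)) = -(0.6465)·log₂(0.6465) = 0.40683
H(P) = 0.18447 + 0.48455 + 0.30938 + 0.40683 = 1.38523 bits

log₂(4) = 2.00000 bits

D_KL(P||U) = 2.00000 - 1.38523 = 0.61477 ≈ 0.6148 bits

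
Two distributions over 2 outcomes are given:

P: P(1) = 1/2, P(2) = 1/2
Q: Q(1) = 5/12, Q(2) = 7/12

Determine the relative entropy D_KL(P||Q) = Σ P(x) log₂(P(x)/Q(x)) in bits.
0.0203 bits

D_KL(P||Q) = Σ P(x) log₂(P(x)/Q(x))

Computing term by term:
  P(1)·log₂(P(1)/Q(1)) = (1/2)·log₂((1/2)/(5/12)) = 0.13152
  P(2)·log₂(P(2)/Q(2)) = (1/2)·log₂((1/2)/(7/12)) = -0.11120

D_KL(P||Q) = 0.13152 - 0.11120 = 0.02032 ≈ 0.0203 bits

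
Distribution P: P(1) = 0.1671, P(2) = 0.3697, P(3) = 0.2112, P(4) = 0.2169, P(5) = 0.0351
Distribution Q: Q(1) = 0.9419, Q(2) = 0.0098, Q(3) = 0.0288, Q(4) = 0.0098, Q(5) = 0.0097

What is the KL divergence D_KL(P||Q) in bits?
3.1607 bits

D_KL(P||Q) = Σ P(x) log₂(P(x)/Q(x))

Computing term by term:
  P(1)·log₂(P(1)/Q(1)) = 0.1671·log₂(0.1671/0.9419) = -0.41689
  P(2)·log₂(P(2)/Q(2)) = 0.3697·log₂(0.3697/0.0098) = 1.93628
  P(3)·log₂(P(3)/Q(3)) = 0.2112·log₂(0.2112/0.0288) = 0.60709
  P(4)·log₂(P(4)/Q(4)) = 0.2169·log₂(0.2169/0.0098) = 0.96913
  P(5)·log₂(P(5)/Q(5)) = 0.0351·log₂(0.0351/0.0097) = 0.06513

D_KL(P||Q) = -0.41689 + 1.93628 + 0.60709 + 0.96913 + 0.06513 = 3.16074 ≈ 3.1607 bits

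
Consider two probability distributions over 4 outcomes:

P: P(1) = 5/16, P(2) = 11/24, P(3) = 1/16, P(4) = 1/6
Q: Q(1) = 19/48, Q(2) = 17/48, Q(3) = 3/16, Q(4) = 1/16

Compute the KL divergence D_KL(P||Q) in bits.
0.2007 bits

D_KL(P||Q) = Σ P(x) log₂(P(x)/Q(x))

Computing term by term:
  P(1)·log₂(P(1)/Q(1)) = (5/16)·log₂((5/16)/(19/48)) = -0.10657
  P(2)·log₂(P(2)/Q(2)) = (11/24)·log₂((11/24)/(17/48)) = 0.17049
  P(3)·log₂(P(3)/Q(3)) = (1/16)·log₂((1/16)/(3/16)) = -0.09906
  P(4)·log₂(P(4)/Q(4)) = (1/6)·log₂((1/6)/(1/16)) = 0.23584

D_KL(P||Q) = -0.10657 + 0.17049 - 0.09906 + 0.23584 = 0.20070 ≈ 0.2007 bits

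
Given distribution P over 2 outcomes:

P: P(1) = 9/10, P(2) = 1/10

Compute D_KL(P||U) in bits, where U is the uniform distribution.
0.5310 bits

U(i) = 1/2 for all i

D_KL(P||U) = Σ P(x) log₂(P(x) / (1/2))
           = Σ P(x) log₂(P(x)) + log₂(2)
           = log₂(2) - H(P)

H(P) = -Σ P(x) log₂(P(x)):
  -P(1)·log₂(P(1)) = -(9/10)·log₂(9/10) = 0.13680
  -P(2)·log₂(P(2)) = -(1/10)·log₂(1/10) = 0.33219
H(P) = 0.13680 + 0.33219 = 0.46899 bits

log₂(2) = 1.00000 bits

D_KL(P||U) = 1.00000 - 0.46899 = 0.53101 ≈ 0.5310 bits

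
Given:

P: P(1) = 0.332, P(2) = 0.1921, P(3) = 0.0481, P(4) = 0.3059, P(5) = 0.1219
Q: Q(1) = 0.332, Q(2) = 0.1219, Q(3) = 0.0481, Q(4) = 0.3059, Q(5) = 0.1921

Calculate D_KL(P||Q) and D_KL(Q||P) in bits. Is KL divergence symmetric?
D_KL(P||Q) = 0.0461 bits, D_KL(Q||P) = 0.0461 bits. The two values coincide for this particular pair, but no — KL divergence is not symmetric in general.

D_KL(P||Q) = Σ P(x) log₂(P(x)/Q(x))

Computing term by term:
  P(1)·log₂(P(1)/Q(1)) = 0.332·log₂(0.332/0.332) = 0.00000
  P(2)·log₂(P(2)/Q(2)) = 0.1921·log₂(0.1921/0.1219) = 0.12605
  P(3)·log₂(P(3)/Q(3)) = 0.0481·log₂(0.0481/0.0481) = 0.00000
  P(4)·log₂(P(4)/Q(4)) = 0.3059·log₂(0.3059/0.3059) = 0.00000
  P(5)·log₂(P(5)/Q(5)) = 0.1219·log₂(0.1219/0.1921) = -0.07999

D_KL(P||Q) = 0.00000 + 0.12605 + 0.00000 + 0.00000 - 0.07999 = 0.04606 ≈ 0.0461 bits

D_KL(Q||P) = Σ Q(x) log₂(Q(x)/P(x))

Computing term by term:
  Q(1)·log₂(Q(1)/P(1)) = 0.332·log₂(0.332/0.332) = 0.00000
  Q(2)·log₂(Q(2)/P(2)) = 0.1219·log₂(0.1219/0.1921) = -0.07999
  Q(3)·log₂(Q(3)/P(3)) = 0.0481·log₂(0.0481/0.0481) = 0.00000
  Q(4)·log₂(Q(4)/P(4)) = 0.3059·log₂(0.3059/0.3059) = 0.00000
  Q(5)·log₂(Q(5)/P(5)) = 0.1921·log₂(0.1921/0.1219) = 0.12605

D_KL(Q||P) = 0.00000 - 0.07999 + 0.00000 + 0.00000 + 0.12605 = 0.04606 ≈ 0.0461 bits

These ARE equal here. Q is P with outcomes relabeled (Q(2) = P(5), Q(5) = P(2)) by a relabeling that is its own inverse, so the two sums contain exactly the same terms in a different order. This is a special case — KL divergence is not symmetric in general: D_KL(P||Q) ≠ D_KL(Q||P) for most P, Q.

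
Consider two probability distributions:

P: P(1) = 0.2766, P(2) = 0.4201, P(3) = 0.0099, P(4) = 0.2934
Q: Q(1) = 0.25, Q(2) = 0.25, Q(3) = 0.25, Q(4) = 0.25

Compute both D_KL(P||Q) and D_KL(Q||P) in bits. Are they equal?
D_KL(P||Q) = 0.3766 bits, D_KL(Q||P) = 0.8832 bits. No, they are not equal.

D_KL(P||Q) = Σ P(x) log₂(P(x)/Q(x))

Computing term by term:
  P(1)·log₂(P(1)/Q(1)) = 0.2766·log₂(0.2766/0.25) = 0.04035
  P(2)·log₂(P(2)/Q(2)) = 0.4201·log₂(0.4201/0.25) = 0.31457
  P(3)·log₂(P(3)/Q(3)) = 0.0099·log₂(0.0099/0.25) = -0.04612
  P(4)·log₂(P(4)/Q(4)) = 0.2934·log₂(0.2934/0.25) = 0.06776

D_KL(P||Q) = 0.04035 + 0.31457 - 0.04612 + 0.06776 = 0.37656 ≈ 0.3766 bits

D_KL(Q||P) = Σ Q(x) log₂(Q(x)/P(x))

Computing term by term:
  Q(1)·log₂(Q(1)/P(1)) = 0.25·log₂(0.25/0.2766) = -0.03647
  Q(2)·log₂(Q(2)/P(2)) = 0.25·log₂(0.25/0.4201) = -0.18720
  Q(3)·log₂(Q(3)/P(3)) = 0.25·log₂(0.25/0.0099) = 1.16459
  Q(4)·log₂(Q(4)/P(4)) = 0.25·log₂(0.25/0.2934) = -0.05774

D_KL(Q||P) = -0.03647 - 0.18720 + 1.16459 - 0.05774 = 0.88318 ≈ 0.8832 bits

These are NOT equal (difference: 0.5066 bits). KL divergence is asymmetric: D_KL(P||Q) ≠ D_KL(Q||P) in general.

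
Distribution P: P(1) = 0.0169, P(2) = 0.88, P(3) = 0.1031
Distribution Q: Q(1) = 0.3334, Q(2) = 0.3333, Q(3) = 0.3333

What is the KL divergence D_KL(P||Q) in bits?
0.9854 bits

D_KL(P||Q) = Σ P(x) log₂(P(x)/Q(x))

Computing term by term:
  P(1)·log₂(P(1)/Q(1)) = 0.0169·log₂(0.0169/0.3334) = -0.07271
  P(2)·log₂(P(2)/Q(2)) = 0.88·log₂(0.88/0.3333) = 1.23260
  P(3)·log₂(P(3)/Q(3)) = 0.1031·log₂(0.1031/0.3333) = -0.17453

D_KL(P||Q) = -0.07271 + 1.23260 - 0.17453 = 0.98536 ≈ 0.9854 bits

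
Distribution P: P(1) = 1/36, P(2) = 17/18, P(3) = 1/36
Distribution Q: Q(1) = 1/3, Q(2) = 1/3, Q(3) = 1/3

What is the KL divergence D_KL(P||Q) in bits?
1.2199 bits

D_KL(P||Q) = Σ P(x) log₂(P(x)/Q(x))

Computing term by term:
  P(1)·log₂(P(1)/Q(1)) = (1/36)·log₂((1/36)/(1/3)) = -0.09958
  P(2)·log₂(P(2)/Q(2)) = (17/18)·log₂((17/18)/(1/3)) = 1.41903
  P(3)·log₂(P(3)/Q(3)) = (1/36)·log₂((1/36)/(1/3)) = -0.09958

D_KL(P||Q) = -0.09958 + 1.41903 - 0.09958 = 1.21987 ≈ 1.2199 bits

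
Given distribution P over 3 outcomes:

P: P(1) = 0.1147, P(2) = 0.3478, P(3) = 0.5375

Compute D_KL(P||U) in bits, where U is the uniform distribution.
0.2153 bits

U(i) = 1/3 for all i

D_KL(P||U) = Σ P(x) log₂(P(x) / (1/3))
           = Σ P(x) log₂(P(x)) + log₂(3)
           = log₂(3) - H(P)

H(P) = -Σ P(x) log₂(P(x)):
  -P(1)·log₂(P(1)) = -(0.1147)·log₂(0.1147) = 0.35833
  -P(2)·log₂(P(2)) = -(0.3478)·log₂(0.3478) = 0.52993
  -P(3)·log₂(P(3)) = -(0.5375)·log₂(0.5375) = 0.48142
H(P) = 0.35833 + 0.52993 + 0.48142 = 1.36968 bits

log₂(3) = 1.58496 bits

D_KL(P||U) = 1.58496 - 1.36968 = 0.21528 ≈ 0.2153 bits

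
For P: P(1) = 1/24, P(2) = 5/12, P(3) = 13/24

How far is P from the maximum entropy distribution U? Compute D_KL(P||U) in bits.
0.3885 bits

U(i) = 1/3 for all i

D_KL(P||U) = Σ P(x) log₂(P(x) / (1/3))
           = Σ P(x) log₂(P(x)) + log₂(3)
           = log₂(3) - H(P)

H(P) = -Σ P(x) log₂(P(x)):
  -P(1)·log₂(P(1)) = -(1/24)·log₂(1/24) = 0.19104
  -P(2)·log₂(P(2)) = -(5/12)·log₂(5/12) = 0.52626
  -P(3)·log₂(P(3)) = -(13/24)·log₂(13/24) = 0.47912
H(P) = 0.19104 + 0.52626 + 0.47912 = 1.19642 bits

log₂(3) = 1.58496 bits

D_KL(P||U) = 1.58496 - 1.19642 = 0.38854 ≈ 0.3885 bits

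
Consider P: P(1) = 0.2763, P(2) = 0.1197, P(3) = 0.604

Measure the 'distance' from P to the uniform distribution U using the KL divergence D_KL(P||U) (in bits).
0.2663 bits

U(i) = 1/3 for all i

D_KL(P||U) = Σ P(x) log₂(P(x) / (1/3))
           = Σ P(x) log₂(P(x)) + log₂(3)
           = log₂(3) - H(P)

H(P) = -Σ P(x) log₂(P(x)):
  -P(1)·log₂(P(1)) = -(0.2763)·log₂(0.2763) = 0.51273
  -P(2)·log₂(P(2)) = -(0.1197)·log₂(0.1197) = 0.36658
  -P(3)·log₂(P(3)) = -(0.604)·log₂(0.604) = 0.43934
H(P) = 0.51273 + 0.36658 + 0.43934 = 1.31865 bits

log₂(3) = 1.58496 bits

D_KL(P||U) = 1.58496 - 1.31865 = 0.26631 ≈ 0.2663 bits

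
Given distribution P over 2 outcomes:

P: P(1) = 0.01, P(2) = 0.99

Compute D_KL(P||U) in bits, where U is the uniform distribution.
0.9192 bits

U(i) = 1/2 for all i

D_KL(P||U) = Σ P(x) log₂(P(x) / (1/2))
           = Σ P(x) log₂(P(x)) + log₂(2)
           = log₂(2) - H(P)

H(P) = -Σ P(x) log₂(P(x)):
  -P(1)·log₂(P(1)) = -(0.01)·log₂(0.01) = 0.06644
  -P(2)·log₂(P(2)) = -(0.99)·log₂(0.99) = 0.01435
H(P) = 0.06644 + 0.01435 = 0.08079 bits

log₂(2) = 1.00000 bits

D_KL(P||U) = 1.00000 - 0.08079 = 0.91921 ≈ 0.9192 bits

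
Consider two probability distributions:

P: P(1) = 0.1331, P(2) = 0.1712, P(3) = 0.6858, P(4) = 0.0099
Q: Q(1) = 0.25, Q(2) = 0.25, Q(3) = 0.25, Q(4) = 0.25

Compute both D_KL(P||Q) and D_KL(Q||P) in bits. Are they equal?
D_KL(P||Q) = 0.7378 bits, D_KL(Q||P) = 1.1645 bits. No, they are not equal.

D_KL(P||Q) = Σ P(x) log₂(P(x)/Q(x))

Computing term by term:
  P(1)·log₂(P(1)/Q(1)) = 0.1331·log₂(0.1331/0.25) = -0.12104
  P(2)·log₂(P(2)/Q(2)) = 0.1712·log₂(0.1712/0.25) = -0.09352
  P(3)·log₂(P(3)/Q(3)) = 0.6858·log₂(0.6858/0.25) = 0.99843
  P(4)·log₂(P(4)/Q(4)) = 0.0099·log₂(0.0099/0.25) = -0.04612

D_KL(P||Q) = -0.12104 - 0.09352 + 0.99843 - 0.04612 = 0.73775 ≈ 0.7378 bits

D_KL(Q||P) = Σ Q(x) log₂(Q(x)/P(x))

Computing term by term:
  Q(1)·log₂(Q(1)/P(1)) = 0.25·log₂(0.25/0.1331) = 0.22735
  Q(2)·log₂(Q(2)/P(2)) = 0.25·log₂(0.25/0.1712) = 0.13656
  Q(3)·log₂(Q(3)/P(3)) = 0.25·log₂(0.25/0.6858) = -0.36396
  Q(4)·log₂(Q(4)/P(4)) = 0.25·log₂(0.25/0.0099) = 1.16459

D_KL(Q||P) = 0.22735 + 0.13656 - 0.36396 + 1.16459 = 1.16454 ≈ 1.1645 bits

These are NOT equal (difference: 0.4267 bits). KL divergence is asymmetric: D_KL(P||Q) ≠ D_KL(Q||P) in general.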